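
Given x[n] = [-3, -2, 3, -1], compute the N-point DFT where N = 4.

X[k] = Σ(n=0 to 3) x[n] · ω_4^(nk)
where ω_4 = e^(-2πi/4)

Computing each X[k]:
X[0] = -3
X[1] = -6+1i
X[2] = 3
X[3] = -6-1i

X = [-3, -6+1i, 3, -6-1i]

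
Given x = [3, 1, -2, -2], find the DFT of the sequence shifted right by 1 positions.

Time shift by 1: X_shifted[k] = ω_4^(1k) · X[k]
Shifted x = [-2, 3, 1, -2]

DFT(x[n-1]) = [0, -3-5i, -2, -3+5i]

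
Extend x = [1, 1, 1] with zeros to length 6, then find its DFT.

Original 3-point DFT: [3, 0, 0]
Zero-padded 6-point DFT provides frequency interpolation.

DFT_6([x, 0, ...]) = [3, 1.0000-1.7321i, 0, 1, 0, 1.0000+1.7321i]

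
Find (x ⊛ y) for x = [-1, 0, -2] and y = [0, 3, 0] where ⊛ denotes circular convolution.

(x ⊛ y)[n] = Σ(m=0 to 2) x[m] · y[(n-m) mod 3]

Computing each output sample:
(x ⊛ y)[0] = -6
(x ⊛ y)[1] = -3
(x ⊛ y)[2] = 0

x ⊛ y = [-6, -3, 0]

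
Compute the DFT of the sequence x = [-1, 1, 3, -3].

X[k] = Σ(n=0 to 3) x[n] · ω_4^(nk)
where ω_4 = e^(-2πi/4)

Computing each X[k]:
X[0] = 0
X[1] = -4-4i
X[2] = 4
X[3] = -4+4i

X = [0, -4-4i, 4, -4+4i]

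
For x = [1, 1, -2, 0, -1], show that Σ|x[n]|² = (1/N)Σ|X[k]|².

Time domain:
Σ|x[n]|² = |1|² + |1|² + |-2|² + |0|² + |-1|² = 7.0000

Frequency domain:
(1/5)Σ|X[k]|² = (1/5)(|-1|² + |2.6180-0.7265i|² + |0.3820-3.0777i|² + |0.3820+3.0777i|² + |2.6180+0.7265i|²) = (1/5)·35.0000 = 7.0000

Both sides agree, confirming Parseval's theorem.

Σ|x[n]|² = (1/N)Σ|X[k]|² = 7.0000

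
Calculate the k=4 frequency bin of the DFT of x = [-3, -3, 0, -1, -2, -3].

X[4] = Σ(n=0 to 5) x[n] · ω_6^(4n) where ω_6 = e^(-2πi/6)
= (-3)·ω_6^0 + (-3)·ω_6^4 + (0)·ω_6^8 + (-1)·ω_6^12 + (-2)·ω_6^16 + (-3)·ω_6^20

X[4] = -1.7321i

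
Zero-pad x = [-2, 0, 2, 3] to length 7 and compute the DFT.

Original 4-point DFT: [3, -4+3i, -3, -4-3i]
Zero-padded 7-point DFT provides frequency interpolation.

DFT_7([x, 0, ...]) = [3, -5.1479-3.2515i, -1.9315+3.2133i, -1.4206-1.3611i, -1.4206+1.3611i, -1.9315-3.2133i, -5.1479+3.2515i]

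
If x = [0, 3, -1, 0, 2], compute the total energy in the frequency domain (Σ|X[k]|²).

Parseval: Σ|x[n]|² = (1/N)Σ|X[k]|², so Σ|X[k]|² = N·Σ|x[n]|² = 5·14.0000

Σ|X[k]|² = N·Σ|x[n]|² = 5·14.0000 = 70.0000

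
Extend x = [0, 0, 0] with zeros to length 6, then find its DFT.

Original 3-point DFT: [0, 0, 0]
Zero-padded 6-point DFT provides frequency interpolation.

DFT_6([x, 0, ...]) = [0, 0, 0, 0, 0, 0]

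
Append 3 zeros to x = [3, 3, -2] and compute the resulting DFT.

Original 3-point DFT: [4, 2.5000-4.3301i, 2.5000+4.3301i]
Zero-padded 6-point DFT provides frequency interpolation.

DFT_6([x, 0, ...]) = [4, 5.5000-0.8660i, 2.5000-4.3301i, -2, 2.5000+4.3301i, 5.5000+0.8660i]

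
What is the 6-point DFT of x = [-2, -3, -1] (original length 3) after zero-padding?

Original 3-point DFT: [-6, 1.7321i, -1.7321i]
Zero-padded 6-point DFT provides frequency interpolation.

DFT_6([x, 0, ...]) = [-6, -3.0000+3.4641i, 1.7321i, 0, -1.7321i, -3.0000-3.4641i]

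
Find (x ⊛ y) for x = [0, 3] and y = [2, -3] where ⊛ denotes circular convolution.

(x ⊛ y)[n] = Σ(m=0 to 1) x[m] · y[(n-m) mod 2]

Computing each output sample:
(x ⊛ y)[0] = -9
(x ⊛ y)[1] = 6

x ⊛ y = [-9, 6]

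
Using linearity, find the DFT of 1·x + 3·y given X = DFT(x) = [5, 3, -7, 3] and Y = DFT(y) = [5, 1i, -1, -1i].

By linearity: DFT(1x + 3y) = 1·DFT(x) + 3·DFT(y)
= 1·[5, 3, -7, 3] + 3·[5, 1i, -1, -1i]

Computing element-wise:
Z[0] = 1·(5) + 3·(5) = 20
Z[1] = 1·(3) + 3·(1i) = 3+3i
Z[2] = 1·(-7) + 3·(-1) = -10
Z[3] = 1·(3) + 3·(-1i) = 3-3i

DFT(1x + 3y) = 1·X + 3·Y = [20, 3+3i, -10, 3-3i]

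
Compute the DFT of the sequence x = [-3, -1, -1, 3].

X[k] = Σ(n=0 to 3) x[n] · ω_4^(nk)
where ω_4 = e^(-2πi/4)

Computing each X[k]:
X[0] = -2
X[1] = -2+4i
X[2] = -6
X[3] = -2-4i

X = [-2, -2+4i, -6, -2-4i]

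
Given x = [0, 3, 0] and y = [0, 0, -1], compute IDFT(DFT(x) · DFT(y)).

(x ⊛ y)[n] = Σ(m=0 to 2) x[m] · y[(n-m) mod 3]

Computing each output sample:
(x ⊛ y)[0] = -3
(x ⊛ y)[1] = 0
(x ⊛ y)[2] = 0

x ⊛ y = [-3, 0, 0]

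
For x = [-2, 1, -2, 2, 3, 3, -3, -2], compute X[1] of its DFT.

X[1] = Σ(n=0 to 7) x[n] · ω_8^(1n) where ω_8 = e^(-2πi/8)
= (-2)·ω_8^0 + (1)·ω_8^1 + (-2)·ω_8^2 + (2)·ω_8^3 + (3)·ω_8^4 + (3)·ω_8^5 + (-3)·ω_8^6 + (-2)·ω_8^7

X[1] = -9.2426-2.4142i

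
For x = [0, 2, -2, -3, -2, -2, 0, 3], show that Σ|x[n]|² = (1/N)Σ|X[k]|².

Time domain:
Σ|x[n]|² = |0|² + |2|² + |-2|² + |-3|² + |-2|² + |-2|² + |0|² + |3|² = 34.0000

Frequency domain:
(1/8)Σ|X[k]|² = (1/8)(|-4|² + |9.0711+3.4142i|² + |0|² + |-5.0711-0.5858i|² + |-4|² + |-5.0711+0.5858i|² + |0|² + |9.0711-3.4142i|²) = (1/8)·272.0000 = 34.0000

Both sides agree, confirming Parseval's theorem.

Σ|x[n]|² = (1/N)Σ|X[k]|² = 34.0000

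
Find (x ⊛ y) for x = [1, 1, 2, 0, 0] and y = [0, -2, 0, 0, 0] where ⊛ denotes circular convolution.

(x ⊛ y)[n] = Σ(m=0 to 4) x[m] · y[(n-m) mod 5]

Computing each output sample:
(x ⊛ y)[0] = 0
(x ⊛ y)[1] = -2
(x ⊛ y)[2] = -2
(x ⊛ y)[3] = -4
(x ⊛ y)[4] = 0

x ⊛ y = [0, -2, -2, -4, 0]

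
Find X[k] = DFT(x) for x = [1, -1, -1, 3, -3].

X[k] = Σ(n=0 to 4) x[n] · ω_5^(nk)
where ω_5 = e^(-2πi/5)

Computing each X[k]:
X[0] = -1
X[1] = -1.8541+0.4490i
X[2] = 4.8541-4.9798i
X[3] = 4.8541+4.9798i
X[4] = -1.8541-0.4490i

X = [-1, -1.8541+0.4490i, 4.8541-4.9798i, 4.8541+4.9798i, -1.8541-0.4490i]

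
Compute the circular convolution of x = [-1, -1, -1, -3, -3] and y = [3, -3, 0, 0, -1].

(x ⊛ y)[n] = Σ(m=0 to 4) x[m] · y[(n-m) mod 5]

Computing each output sample:
(x ⊛ y)[0] = 7
(x ⊛ y)[1] = 1
(x ⊛ y)[2] = 3
(x ⊛ y)[3] = -3
(x ⊛ y)[4] = 1

x ⊛ y = [7, 1, 3, -3, 1]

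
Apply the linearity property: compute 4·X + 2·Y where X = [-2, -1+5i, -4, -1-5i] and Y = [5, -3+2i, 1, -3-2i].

By linearity: DFT(4x + 2y) = 4·DFT(x) + 2·DFT(y)
= 4·[-2, -1+5i, -4, -1-5i] + 2·[5, -3+2i, 1, -3-2i]

Computing element-wise:
Z[0] = 4·(-2) + 2·(5) = 2
Z[1] = 4·(-1+5i) + 2·(-3+2i) = -10+24i
Z[2] = 4·(-4) + 2·(1) = -14
Z[3] = 4·(-1-5i) + 2·(-3-2i) = -10-24i

DFT(4x + 2y) = 4·X + 2·Y = [2, -10+24i, -14, -10-24i]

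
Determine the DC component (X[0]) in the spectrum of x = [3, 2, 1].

X[0] = Σ(n=0 to 2) x[n] · ω_3^0 = Σ x[n]
= (3) + (2) + (1)

X[0] = 6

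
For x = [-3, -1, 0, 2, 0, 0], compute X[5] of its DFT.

X[5] = Σ(n=0 to 5) x[n] · ω_6^(5n) where ω_6 = e^(-2πi/6)
= (-3)·ω_6^0 + (-1)·ω_6^5 + (0)·ω_6^10 + (2)·ω_6^15 + (0)·ω_6^20 + (0)·ω_6^25

X[5] = -5.5000-0.8660i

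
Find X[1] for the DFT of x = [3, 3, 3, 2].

X[1] = Σ(n=0 to 3) x[n] · ω_4^(1n) where ω_4 = e^(-2πi/4)
= (3)·ω_4^0 + (3)·ω_4^1 + (3)·ω_4^2 + (2)·ω_4^3

X[1] = -1i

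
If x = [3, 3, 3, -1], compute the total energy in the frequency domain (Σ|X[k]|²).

Parseval: Σ|x[n]|² = (1/N)Σ|X[k]|², so Σ|X[k]|² = N·Σ|x[n]|² = 4·28.0000

Σ|X[k]|² = N·Σ|x[n]|² = 4·28.0000 = 112.0000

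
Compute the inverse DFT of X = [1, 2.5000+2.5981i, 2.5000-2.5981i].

x[n] = (1/3) Σ(k=0 to 2) X[k] · e^(2πikn/3)

Computing each x[n]:
x[0] = 2
x[1] = -2
x[2] = 1

x = [2, -2, 1]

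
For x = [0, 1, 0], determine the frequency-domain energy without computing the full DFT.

Parseval: Σ|x[n]|² = (1/N)Σ|X[k]|², so Σ|X[k]|² = N·Σ|x[n]|² = 3·1.0000

Σ|X[k]|² = N·Σ|x[n]|² = 3·1.0000 = 3.0000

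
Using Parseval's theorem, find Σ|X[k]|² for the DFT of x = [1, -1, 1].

Parseval: Σ|x[n]|² = (1/N)Σ|X[k]|², so Σ|X[k]|² = N·Σ|x[n]|² = 3·3.0000

Σ|X[k]|² = N·Σ|x[n]|² = 3·3.0000 = 9.0000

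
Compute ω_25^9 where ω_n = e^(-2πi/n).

ω_25^9 = e^(-2πi·9/25)
= cos(-2π·9/25) + i·sin(-2π·9/25)
= cos(-18π/25) + i·sin(-18π/25)

ω_25^9 = cos(-18π/25) + i·sin(-18π/25) = -0.6374-0.7705i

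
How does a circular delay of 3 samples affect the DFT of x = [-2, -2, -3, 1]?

Time shift by 3: X_shifted[k] = ω_4^(3k) · X[k]
Shifted x = [-2, -3, 1, -2]

DFT(x[n-3]) = [-6, -3+1i, 4, -3-1i]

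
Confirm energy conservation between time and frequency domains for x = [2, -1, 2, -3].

Time domain:
Σ|x[n]|² = |2|² + |-1|² + |2|² + |-3|² = 18.0000

Frequency domain:
(1/4)Σ|X[k]|² = (1/4)(|0|² + |-2i|² + |8|² + |2i|²) = (1/4)·72.0000 = 18.0000

Both sides agree, confirming Parseval's theorem.

Σ|x[n]|² = (1/N)Σ|X[k]|² = 18.0000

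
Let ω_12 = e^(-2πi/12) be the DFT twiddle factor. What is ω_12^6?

ω_12^6 = e^(-2πi·6/12)
= cos(-2π·6/12) + i·sin(-2π·6/12)
= cos(-12π/12) + i·sin(-12π/12)

ω_12^6 = cos(-12π/12) + i·sin(-12π/12) = -1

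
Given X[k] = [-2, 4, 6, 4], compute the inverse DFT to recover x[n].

x[n] = (1/4) Σ(k=0 to 3) X[k] · e^(2πikn/4)

Computing each x[n]:
x[0] = 3
x[1] = -2
x[2] = -1
x[3] = -2

x = [3, -2, -1, -2]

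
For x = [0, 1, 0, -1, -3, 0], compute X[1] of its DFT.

X[1] = Σ(n=0 to 5) x[n] · ω_6^(1n) where ω_6 = e^(-2πi/6)
= (0)·ω_6^0 + (1)·ω_6^1 + (0)·ω_6^2 + (-1)·ω_6^3 + (-3)·ω_6^4 + (0)·ω_6^5

X[1] = 3.0000-3.4641i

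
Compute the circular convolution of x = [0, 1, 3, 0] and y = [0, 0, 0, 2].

(x ⊛ y)[n] = Σ(m=0 to 3) x[m] · y[(n-m) mod 4]

Computing each output sample:
(x ⊛ y)[0] = 2
(x ⊛ y)[1] = 6
(x ⊛ y)[2] = 0
(x ⊛ y)[3] = 0

x ⊛ y = [2, 6, 0, 0]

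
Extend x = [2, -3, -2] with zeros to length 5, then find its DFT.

Original 3-point DFT: [-3, 4.5000+0.8660i, 4.5000-0.8660i]
Zero-padded 5-point DFT provides frequency interpolation.

DFT_5([x, 0, ...]) = [-3, 2.6910+4.0287i, 3.8090-0.1388i, 3.8090+0.1388i, 2.6910-4.0287i]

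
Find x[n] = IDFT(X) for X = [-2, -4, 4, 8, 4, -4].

x[n] = (1/6) Σ(k=0 to 5) X[k] · e^(2πikn/6)

Computing each x[n]:
x[0] = 1
x[1] = -3
x[2] = 1
x[3] = 1
x[4] = 1
x[5] = -3

x = [1, -3, 1, 1, 1, -3]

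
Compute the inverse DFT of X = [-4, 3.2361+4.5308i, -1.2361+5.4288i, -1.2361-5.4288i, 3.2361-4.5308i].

x[n] = (1/5) Σ(k=0 to 4) X[k] · e^(2πikn/5)

Computing each x[n]:
x[0] = 0
x[1] = -3
x[2] = -1
x[3] = -3
x[4] = 3

x = [0, -3, -1, -3, 3]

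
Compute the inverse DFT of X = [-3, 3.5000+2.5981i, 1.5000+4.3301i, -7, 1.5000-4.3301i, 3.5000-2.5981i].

x[n] = (1/6) Σ(k=0 to 5) X[k] · e^(2πikn/6)

Computing each x[n]:
x[0] = 0
x[1] = -1
x[2] = -2
x[3] = 0
x[4] = -3
x[5] = 3

x = [0, -1, -2, 0, -3, 3]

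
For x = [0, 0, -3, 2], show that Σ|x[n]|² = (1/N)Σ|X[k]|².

Time domain:
Σ|x[n]|² = |0|² + |0|² + |-3|² + |2|² = 13.0000

Frequency domain:
(1/4)Σ|X[k]|² = (1/4)(|-1|² + |3+2i|² + |-5|² + |3-2i|²) = (1/4)·52.0000 = 13.0000

Both sides agree, confirming Parseval's theorem.

Σ|x[n]|² = (1/N)Σ|X[k]|² = 13.0000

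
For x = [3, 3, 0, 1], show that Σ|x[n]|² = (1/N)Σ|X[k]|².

Time domain:
Σ|x[n]|² = |3|² + |3|² + |0|² + |1|² = 19.0000

Frequency domain:
(1/4)Σ|X[k]|² = (1/4)(|7|² + |3-2i|² + |-1|² + |3+2i|²) = (1/4)·76.0000 = 19.0000

Both sides agree, confirming Parseval's theorem.

Σ|x[n]|² = (1/N)Σ|X[k]|² = 19.0000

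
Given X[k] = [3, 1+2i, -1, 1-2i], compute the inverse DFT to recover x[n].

x[n] = (1/4) Σ(k=0 to 3) X[k] · e^(2πikn/4)

Computing each x[n]:
x[0] = 1
x[1] = 0
x[2] = 0
x[3] = 2

x = [1, 0, 0, 2]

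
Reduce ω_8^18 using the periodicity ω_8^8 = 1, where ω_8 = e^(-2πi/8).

Since ω_8^8 = 1, powers reduce modulo 8.
18 mod 8 = 2
So ω_8^18 = ω_8^2 = e^(-2πi·2/8)

ω_8^18 = ω_8^2 = -1i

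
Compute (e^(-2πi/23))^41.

Since ω_23^23 = 1, powers reduce modulo 23.
41 mod 23 = 18
So ω_23^41 = ω_23^18 = e^(-2πi·18/23)

ω_23^41 = ω_23^18 = 0.2035+0.9791i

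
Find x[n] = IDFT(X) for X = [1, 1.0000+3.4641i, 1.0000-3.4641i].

x[n] = (1/3) Σ(k=0 to 2) X[k] · e^(2πikn/3)

Computing each x[n]:
x[0] = 1
x[1] = -2
x[2] = 2

x = [1, -2, 2]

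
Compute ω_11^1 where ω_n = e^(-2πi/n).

ω_11^1 = e^(-2πi·1/11)
= cos(-2π·1/11) + i·sin(-2π·1/11)
= cos(-2π/11) + i·sin(-2π/11)

ω_11^1 = cos(-2π/11) + i·sin(-2π/11) = 0.8413-0.5406i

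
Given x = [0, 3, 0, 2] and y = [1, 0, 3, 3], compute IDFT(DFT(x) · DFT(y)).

(x ⊛ y)[n] = Σ(m=0 to 3) x[m] · y[(n-m) mod 4]

Computing each output sample:
(x ⊛ y)[0] = 9
(x ⊛ y)[1] = 9
(x ⊛ y)[2] = 6
(x ⊛ y)[3] = 11

x ⊛ y = [9, 9, 6, 11]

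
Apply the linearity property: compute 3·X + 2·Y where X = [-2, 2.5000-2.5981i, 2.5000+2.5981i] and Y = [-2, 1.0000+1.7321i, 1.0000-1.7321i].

By linearity: DFT(3x + 2y) = 3·DFT(x) + 2·DFT(y)
= 3·[-2, 2.5000-2.5981i, 2.5000+2.5981i] + 2·[-2, 1.0000+1.7321i, 1.0000-1.7321i]

Computing element-wise:
Z[0] = 3·(-2) + 2·(-2) = -10
Z[1] = 3·(2.5000-2.5981i) + 2·(1.0000+1.7321i) = 9.5000-4.3301i
Z[2] = 3·(2.5000+2.5981i) + 2·(1.0000-1.7321i) = 9.5000+4.3301i

DFT(3x + 2y) = 3·X + 2·Y = [-10, 9.5000-4.3301i, 9.5000+4.3301i]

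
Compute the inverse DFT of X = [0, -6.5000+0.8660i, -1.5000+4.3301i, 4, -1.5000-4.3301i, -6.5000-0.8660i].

x[n] = (1/6) Σ(k=0 to 5) X[k] · e^(2πikn/6)

Computing each x[n]:
x[0] = -2
x[1] = -3
x[2] = 3
x[3] = 1
x[4] = 1
x[5] = 0

x = [-2, -3, 3, 1, 1, 0]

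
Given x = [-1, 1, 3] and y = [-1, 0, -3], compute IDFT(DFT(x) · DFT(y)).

(x ⊛ y)[n] = Σ(m=0 to 2) x[m] · y[(n-m) mod 3]

Computing each output sample:
(x ⊛ y)[0] = -2
(x ⊛ y)[1] = -10
(x ⊛ y)[2] = 0

x ⊛ y = [-2, -10, 0]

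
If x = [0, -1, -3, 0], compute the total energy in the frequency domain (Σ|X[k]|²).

Parseval: Σ|x[n]|² = (1/N)Σ|X[k]|², so Σ|X[k]|² = N·Σ|x[n]|² = 4·10.0000

Σ|X[k]|² = N·Σ|x[n]|² = 4·10.0000 = 40.0000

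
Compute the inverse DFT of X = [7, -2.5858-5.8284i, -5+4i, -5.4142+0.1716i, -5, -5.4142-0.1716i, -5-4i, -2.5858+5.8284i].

x[n] = (1/8) Σ(k=0 to 7) X[k] · e^(2πikn/8)

Computing each x[n]:
x[0] = -3
x[1] = 2
x[2] = 3
x[3] = 3
x[4] = 1
x[5] = -1
x[6] = 0
x[7] = 2

x = [-3, 2, 3, 3, 1, -1, 0, 2]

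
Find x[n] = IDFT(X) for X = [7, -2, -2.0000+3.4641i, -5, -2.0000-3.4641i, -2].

x[n] = (1/6) Σ(k=0 to 5) X[k] · e^(2πikn/6)

Computing each x[n]:
x[0] = -1
x[1] = 1
x[2] = 2
x[3] = 2
x[4] = 0
x[5] = 3

x = [-1, 1, 2, 2, 0, 3]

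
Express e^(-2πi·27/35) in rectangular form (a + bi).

ω_35^27 = e^(-2πi·27/35)
= cos(-2π·27/35) + i·sin(-2π·27/35)
= cos(-54π/35) + i·sin(-54π/35)

ω_35^27 = cos(-54π/35) + i·sin(-54π/35) = 0.1342+0.9909i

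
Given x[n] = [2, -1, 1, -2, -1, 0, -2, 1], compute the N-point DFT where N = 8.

X[k] = Σ(n=0 to 7) x[n] · ω_8^(nk)
where ω_8 = e^(-2πi/8)

Computing each X[k]:
X[0] = -2
X[1] = 4.4142-0.1716i
X[2] = 2
X[3] = 1.5858+5.8284i
X[4] = 2
X[5] = 1.5858-5.8284i
X[6] = 2
X[7] = 4.4142+0.1716i

X = [-2, 4.4142-0.1716i, 2, 1.5858+5.8284i, 2, 1.5858-5.8284i, 2, 4.4142+0.1716i]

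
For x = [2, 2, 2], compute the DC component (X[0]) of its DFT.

X[0] = Σ(n=0 to 2) x[n] · ω_3^0 = Σ x[n]
= (2) + (2) + (2)

X[0] = 6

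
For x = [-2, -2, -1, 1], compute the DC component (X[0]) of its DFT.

X[0] = Σ(n=0 to 3) x[n] · ω_4^0 = Σ x[n]
= (-2) + (-2) + (-1) + (1)

X[0] = -4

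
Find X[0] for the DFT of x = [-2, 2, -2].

X[0] = Σ(n=0 to 2) x[n] · ω_3^0 = Σ x[n]
= (-2) + (2) + (-2)

X[0] = -2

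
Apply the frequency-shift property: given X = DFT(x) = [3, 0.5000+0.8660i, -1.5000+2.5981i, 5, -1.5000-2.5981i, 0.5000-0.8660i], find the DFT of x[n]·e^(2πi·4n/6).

Modulation property: DFT(ω_6^(-4n)·x[n]) = X[(k-4) mod 6], so circularly shift X by 4 positions.

X[k-4] = [-1.5000+2.5981i, 5, -1.5000-2.5981i, 0.5000-0.8660i, 3, 0.5000+0.8660i]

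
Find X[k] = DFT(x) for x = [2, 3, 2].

X[k] = Σ(n=0 to 2) x[n] · ω_3^(nk)
where ω_3 = e^(-2πi/3)

Computing each X[k]:
X[0] = 7
X[1] = -0.5000-0.8660i
X[2] = -0.5000+0.8660i

X = [7, -0.5000-0.8660i, -0.5000+0.8660i]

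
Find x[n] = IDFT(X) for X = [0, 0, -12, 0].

x[n] = (1/4) Σ(k=0 to 3) X[k] · e^(2πikn/4)

Computing each x[n]:
x[0] = -3
x[1] = 3
x[2] = -3
x[3] = 3

x = [-3, 3, -3, 3]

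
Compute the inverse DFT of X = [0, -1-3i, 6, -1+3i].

x[n] = (1/4) Σ(k=0 to 3) X[k] · e^(2πikn/4)

Computing each x[n]:
x[0] = 1
x[1] = 0
x[2] = 2
x[3] = -3

x = [1, 0, 2, -3]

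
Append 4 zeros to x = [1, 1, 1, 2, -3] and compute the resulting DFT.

Original 5-point DFT: [2, -2.0451-3.2164i, 3.5451-3.3022i, 3.5451+3.3022i, -2.0451+3.2164i]
Zero-padded 9-point DFT provides frequency interpolation.

DFT_9([x, 0, ...]) = [2, 3.7588-2.3336i, -3.0642-1.5231i, 3.5000+2.5981i, -0.6946-4.3857i, -0.6946+4.3857i, 3.5000-2.5981i, -3.0642+1.5231i, 3.7588+2.3336i]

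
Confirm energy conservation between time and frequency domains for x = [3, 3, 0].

Time domain:
Σ|x[n]|² = |3|² + |3|² + |0|² = 18.0000

Frequency domain:
(1/3)Σ|X[k]|² = (1/3)(|6|² + |1.5000-2.5981i|² + |1.5000+2.5981i|²) = (1/3)·54.0000 = 18.0000

Both sides agree, confirming Parseval's theorem.

Σ|x[n]|² = (1/N)Σ|X[k]|² = 18.0000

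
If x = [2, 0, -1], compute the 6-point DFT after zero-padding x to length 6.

Original 3-point DFT: [1, 2.5000-0.8660i, 2.5000+0.8660i]
Zero-padded 6-point DFT provides frequency interpolation.

DFT_6([x, 0, ...]) = [1, 2.5000+0.8660i, 2.5000-0.8660i, 1, 2.5000+0.8660i, 2.5000-0.8660i]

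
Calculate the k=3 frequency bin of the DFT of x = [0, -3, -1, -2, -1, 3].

X[3] = Σ(n=0 to 5) x[n] · ω_6^(3n) where ω_6 = e^(-2πi/6)
= (0)·ω_6^0 + (-3)·ω_6^3 + (-1)·ω_6^6 + (-2)·ω_6^9 + (-1)·ω_6^12 + (3)·ω_6^15

X[3] = 0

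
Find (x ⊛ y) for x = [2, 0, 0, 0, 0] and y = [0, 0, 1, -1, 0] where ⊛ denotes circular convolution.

(x ⊛ y)[n] = Σ(m=0 to 4) x[m] · y[(n-m) mod 5]

Computing each output sample:
(x ⊛ y)[0] = 0
(x ⊛ y)[1] = 0
(x ⊛ y)[2] = 2
(x ⊛ y)[3] = -2
(x ⊛ y)[4] = 0

x ⊛ y = [0, 0, 2, -2, 0]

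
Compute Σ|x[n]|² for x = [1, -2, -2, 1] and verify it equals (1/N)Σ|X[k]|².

Time domain:
Σ|x[n]|² = |1|² + |-2|² + |-2|² + |1|² = 10.0000

Frequency domain:
(1/4)Σ|X[k]|² = (1/4)(|-2|² + |3+3i|² + |0|² + |3-3i|²) = (1/4)·40.0000 = 10.0000

Both sides agree, confirming Parseval's theorem.

Σ|x[n]|² = (1/N)Σ|X[k]|² = 10.0000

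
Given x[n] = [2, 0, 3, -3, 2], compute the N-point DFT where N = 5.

X[k] = Σ(n=0 to 4) x[n] · ω_5^(nk)
where ω_5 = e^(-2πi/5)

Computing each X[k]:
X[0] = 4
X[1] = 2.6180-1.6246i
X[2] = 0.3820+6.8819i
X[3] = 0.3820-6.8819i
X[4] = 2.6180+1.6246i

X = [4, 2.6180-1.6246i, 0.3820+6.8819i, 0.3820-6.8819i, 2.6180+1.6246i]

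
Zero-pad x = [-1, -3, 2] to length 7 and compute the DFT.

Original 3-point DFT: [-2, -0.5000+4.3301i, -0.5000-4.3301i]
Zero-padded 7-point DFT provides frequency interpolation.

DFT_7([x, 0, ...]) = [-2, -3.3155+0.3956i, -2.1344+3.7926i, 2.9499+2.8653i, 2.9499-2.8653i, -2.1344-3.7926i, -3.3155-0.3956i]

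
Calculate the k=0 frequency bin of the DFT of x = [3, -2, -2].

X[0] = Σ(n=0 to 2) x[n] · ω_3^0 = Σ x[n]
= (3) + (-2) + (-2)

X[0] = -1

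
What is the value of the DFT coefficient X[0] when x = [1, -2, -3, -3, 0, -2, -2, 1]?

X[0] = Σ(n=0 to 7) x[n] · ω_8^0 = Σ x[n]
= (1) + (-2) + (-3) + (-3) + (0) + (-2) + (-2) + (1)

X[0] = -10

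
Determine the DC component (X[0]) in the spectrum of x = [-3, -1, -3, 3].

X[0] = Σ(n=0 to 3) x[n] · ω_4^0 = Σ x[n]
= (-3) + (-1) + (-3) + (3)

X[0] = -4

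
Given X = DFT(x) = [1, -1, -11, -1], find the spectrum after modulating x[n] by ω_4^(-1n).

Modulation property: DFT(ω_4^(-1n)·x[n]) = X[(k-1) mod 4], so circularly shift X by 1 positions.

X[k-1] = [-1, 1, -1, -11]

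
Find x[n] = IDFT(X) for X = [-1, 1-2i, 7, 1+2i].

x[n] = (1/4) Σ(k=0 to 3) X[k] · e^(2πikn/4)

Computing each x[n]:
x[0] = 2
x[1] = -1
x[2] = 1
x[3] = -3

x = [2, -1, 1, -3]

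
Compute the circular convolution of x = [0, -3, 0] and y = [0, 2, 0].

(x ⊛ y)[n] = Σ(m=0 to 2) x[m] · y[(n-m) mod 3]

Computing each output sample:
(x ⊛ y)[0] = 0
(x ⊛ y)[1] = 0
(x ⊛ y)[2] = -6

x ⊛ y = [0, 0, -6]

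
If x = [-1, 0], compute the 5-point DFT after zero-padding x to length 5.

Original 2-point DFT: [-1, -1]
Zero-padded 5-point DFT provides frequency interpolation.

DFT_5([x, 0, ...]) = [-1, -1, -1, -1, -1]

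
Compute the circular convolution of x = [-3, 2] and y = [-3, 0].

(x ⊛ y)[n] = Σ(m=0 to 1) x[m] · y[(n-m) mod 2]

Computing each output sample:
(x ⊛ y)[0] = 9
(x ⊛ y)[1] = -6

x ⊛ y = [9, -6]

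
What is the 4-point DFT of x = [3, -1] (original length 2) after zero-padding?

Original 2-point DFT: [2, 4]
Zero-padded 4-point DFT provides frequency interpolation.

DFT_4([x, 0, ...]) = [2, 3+1i, 4, 3-1i]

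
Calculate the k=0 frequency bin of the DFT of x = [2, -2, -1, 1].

X[0] = Σ(n=0 to 3) x[n] · ω_4^0 = Σ x[n]
= (2) + (-2) + (-1) + (1)

X[0] = 0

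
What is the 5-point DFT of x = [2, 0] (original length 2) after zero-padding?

Original 2-point DFT: [2, 2]
Zero-padded 5-point DFT provides frequency interpolation.

DFT_5([x, 0, ...]) = [2, 2, 2, 2, 2]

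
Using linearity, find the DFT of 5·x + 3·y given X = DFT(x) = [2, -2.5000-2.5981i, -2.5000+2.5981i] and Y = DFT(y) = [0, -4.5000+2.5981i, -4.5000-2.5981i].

By linearity: DFT(5x + 3y) = 5·DFT(x) + 3·DFT(y)
= 5·[2, -2.5000-2.5981i, -2.5000+2.5981i] + 3·[0, -4.5000+2.5981i, -4.5000-2.5981i]

Computing element-wise:
Z[0] = 5·(2) + 3·(0) = 10
Z[1] = 5·(-2.5000-2.5981i) + 3·(-4.5000+2.5981i) = -26.0000-5.1962i
Z[2] = 5·(-2.5000+2.5981i) + 3·(-4.5000-2.5981i) = -26.0000+5.1962i

DFT(5x + 3y) = 5·X + 3·Y = [10, -26.0000-5.1962i, -26.0000+5.1962i]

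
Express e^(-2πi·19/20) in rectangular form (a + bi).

ω_20^19 = e^(-2πi·19/20)
= cos(-2π·19/20) + i·sin(-2π·19/20)
= cos(-38π/20) + i·sin(-38π/20)

ω_20^19 = cos(-38π/20) + i·sin(-38π/20) = 0.9511+0.3090i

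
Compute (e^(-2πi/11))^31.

Since ω_11^11 = 1, powers reduce modulo 11.
31 mod 11 = 9
So ω_11^31 = ω_11^9 = e^(-2πi·9/11)

ω_11^31 = ω_11^9 = 0.4154+0.9096i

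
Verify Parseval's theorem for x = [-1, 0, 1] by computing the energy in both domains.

Time domain:
Σ|x[n]|² = |-1|² + |0|² + |1|² = 2.0000

Frequency domain:
(1/3)Σ|X[k]|² = (1/3)(|0|² + |-1.5000+0.8660i|² + |-1.5000-0.8660i|²) = (1/3)·6.0000 = 2.0000

Both sides agree, confirming Parseval's theorem.

Σ|x[n]|² = (1/N)Σ|X[k]|² = 2.0000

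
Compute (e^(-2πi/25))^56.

Since ω_25^25 = 1, powers reduce modulo 25.
56 mod 25 = 6
So ω_25^56 = ω_25^6 = e^(-2πi·6/25)

ω_25^56 = ω_25^6 = 0.0628-0.9980i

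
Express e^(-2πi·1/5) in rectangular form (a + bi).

ω_5^1 = e^(-2πi·1/5)
= cos(-2π·1/5) + i·sin(-2π·1/5)
= cos(-2π/5) + i·sin(-2π/5)

ω_5^1 = cos(-2π/5) + i·sin(-2π/5) = 0.3090-0.9511i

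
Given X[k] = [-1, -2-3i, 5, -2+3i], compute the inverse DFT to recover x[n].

x[n] = (1/4) Σ(k=0 to 3) X[k] · e^(2πikn/4)

Computing each x[n]:
x[0] = 0
x[1] = 0
x[2] = 2
x[3] = -3

x = [0, 0, 2, -3]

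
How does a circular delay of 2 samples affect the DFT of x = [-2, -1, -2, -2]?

Time shift by 2: X_shifted[k] = ω_4^(2k) · X[k]
Shifted x = [-2, -2, -2, -1]

DFT(x[n-2]) = [-7, 1i, -1, -1i]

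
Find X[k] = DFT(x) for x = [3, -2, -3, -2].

X[k] = Σ(n=0 to 3) x[n] · ω_4^(nk)
where ω_4 = e^(-2πi/4)

Computing each X[k]:
X[0] = -4
X[1] = 6
X[2] = 4
X[3] = 6

X = [-4, 6, 4, 6]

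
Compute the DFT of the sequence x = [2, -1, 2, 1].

X[k] = Σ(n=0 to 3) x[n] · ω_4^(nk)
where ω_4 = e^(-2πi/4)

Computing each X[k]:
X[0] = 4
X[1] = 2i
X[2] = 4
X[3] = -2i

X = [4, 2i, 4, -2i]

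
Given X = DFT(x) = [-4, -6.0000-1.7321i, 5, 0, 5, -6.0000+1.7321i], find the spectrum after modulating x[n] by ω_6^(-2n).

Modulation property: DFT(ω_6^(-2n)·x[n]) = X[(k-2) mod 6], so circularly shift X by 2 positions.

X[k-2] = [5, -6.0000+1.7321i, -4, -6.0000-1.7321i, 5, 0]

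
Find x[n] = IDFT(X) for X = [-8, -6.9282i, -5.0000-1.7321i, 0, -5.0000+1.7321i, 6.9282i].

x[n] = (1/6) Σ(k=0 to 5) X[k] · e^(2πikn/6)

Computing each x[n]:
x[0] = -3
x[1] = 2
x[2] = 1
x[3] = -3
x[4] = -2
x[5] = -3

x = [-3, 2, 1, -3, -2, -3]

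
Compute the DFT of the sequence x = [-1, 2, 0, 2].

X[k] = Σ(n=0 to 3) x[n] · ω_4^(nk)
where ω_4 = e^(-2πi/4)

Computing each X[k]:
X[0] = 3
X[1] = -1
X[2] = -5
X[3] = -1

X = [3, -1, -5, -1]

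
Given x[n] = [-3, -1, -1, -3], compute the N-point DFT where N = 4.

X[k] = Σ(n=0 to 3) x[n] · ω_4^(nk)
where ω_4 = e^(-2πi/4)

Computing each X[k]:
X[0] = -8
X[1] = -2-2i
X[2] = 0
X[3] = -2+2i

X = [-8, -2-2i, 0, -2+2i]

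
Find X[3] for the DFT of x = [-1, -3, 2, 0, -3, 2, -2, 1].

X[3] = Σ(n=0 to 7) x[n] · ω_8^(3n) where ω_8 = e^(-2πi/8)
= (-1)·ω_8^0 + (-3)·ω_8^3 + (2)·ω_8^6 + (0)·ω_8^9 + (-3)·ω_8^12 + (2)·ω_8^15 + (-2)·ω_8^18 + (1)·ω_8^21

X[3] = 4.8284+8.2426i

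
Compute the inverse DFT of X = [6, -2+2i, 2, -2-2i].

x[n] = (1/4) Σ(k=0 to 3) X[k] · e^(2πikn/4)

Computing each x[n]:
x[0] = 1
x[1] = 0
x[2] = 3
x[3] = 2

x = [1, 0, 3, 2]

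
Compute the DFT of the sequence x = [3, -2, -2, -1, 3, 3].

X[k] = Σ(n=0 to 5) x[n] · ω_6^(nk)
where ω_6 = e^(-2πi/6)

Computing each X[k]:
X[0] = 4
X[1] = 4.0000+8.6603i
X[2] = 1
X[3] = 4
X[4] = 1
X[5] = 4.0000-8.6603i

X = [4, 4.0000+8.6603i, 1, 4, 1, 4.0000-8.6603i]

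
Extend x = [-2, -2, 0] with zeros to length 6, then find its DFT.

Original 3-point DFT: [-4, -1.0000+1.7321i, -1.0000-1.7321i]
Zero-padded 6-point DFT provides frequency interpolation.

DFT_6([x, 0, ...]) = [-4, -3.0000+1.7321i, -1.0000+1.7321i, 0, -1.0000-1.7321i, -3.0000-1.7321i]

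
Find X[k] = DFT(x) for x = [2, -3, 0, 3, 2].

X[k] = Σ(n=0 to 4) x[n] · ω_5^(nk)
where ω_5 = e^(-2πi/5)

Computing each X[k]:
X[0] = 4
X[1] = -0.7361+6.5186i
X[2] = 3.7361+0.0858i
X[3] = 3.7361-0.0858i
X[4] = -0.7361-6.5186i

X = [4, -0.7361+6.5186i, 3.7361+0.0858i, 3.7361-0.0858i, -0.7361-6.5186i]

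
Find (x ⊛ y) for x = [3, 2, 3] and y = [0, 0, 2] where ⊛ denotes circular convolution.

(x ⊛ y)[n] = Σ(m=0 to 2) x[m] · y[(n-m) mod 3]

Computing each output sample:
(x ⊛ y)[0] = 4
(x ⊛ y)[1] = 6
(x ⊛ y)[2] = 6

x ⊛ y = [4, 6, 6]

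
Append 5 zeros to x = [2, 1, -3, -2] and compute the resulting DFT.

Original 4-point DFT: [-2, 5-3i, 0, 5+3i]
Zero-padded 9-point DFT provides frequency interpolation.

DFT_9([x, 0, ...]) = [-2, 3.2451+4.0437i, 5.9927-1.6908i, 1.0000-3.4641i, -0.2378-0.5383i, -0.2378+0.5383i, 1.0000+3.4641i, 5.9927+1.6908i, 3.2451-4.0437i]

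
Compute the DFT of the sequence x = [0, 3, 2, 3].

X[k] = Σ(n=0 to 3) x[n] · ω_4^(nk)
where ω_4 = e^(-2πi/4)

Computing each X[k]:
X[0] = 8
X[1] = -2
X[2] = -4
X[3] = -2

X = [8, -2, -4, -2]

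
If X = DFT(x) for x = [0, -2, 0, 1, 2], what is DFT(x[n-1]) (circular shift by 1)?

Time shift by 1: X_shifted[k] = ω_5^(1k) · X[k]
Shifted x = [2, 0, -2, 0, 1]

DFT(x[n-1]) = [1, 3.9271+2.1266i, 0.5729-1.3143i, 0.5729+1.3143i, 3.9271-2.1266i]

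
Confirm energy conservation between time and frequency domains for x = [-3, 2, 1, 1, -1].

Time domain:
Σ|x[n]|² = |-3|² + |2|² + |1|² + |1|² + |-1|² = 16.0000

Frequency domain:
(1/5)Σ|X[k]|² = (1/5)(|0|² + |-4.3090-2.8532i|² + |-3.1910-1.7634i|² + |-3.1910+1.7634i|² + |-4.3090+2.8532i|²) = (1/5)·80.0000 = 16.0000

Both sides agree, confirming Parseval's theorem.

Σ|x[n]|² = (1/N)Σ|X[k]|² = 16.0000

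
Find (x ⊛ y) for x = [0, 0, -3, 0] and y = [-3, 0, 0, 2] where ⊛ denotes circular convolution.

(x ⊛ y)[n] = Σ(m=0 to 3) x[m] · y[(n-m) mod 4]

Computing each output sample:
(x ⊛ y)[0] = 0
(x ⊛ y)[1] = -6
(x ⊛ y)[2] = 9
(x ⊛ y)[3] = 0

x ⊛ y = [0, -6, 9, 0]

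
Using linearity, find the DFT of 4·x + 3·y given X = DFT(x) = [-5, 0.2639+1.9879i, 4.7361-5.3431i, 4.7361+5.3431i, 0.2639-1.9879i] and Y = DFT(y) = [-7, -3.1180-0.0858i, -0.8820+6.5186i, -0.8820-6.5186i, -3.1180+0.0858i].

By linearity: DFT(4x + 3y) = 4·DFT(x) + 3·DFT(y)
= 4·[-5, 0.2639+1.9879i, 4.7361-5.3431i, 4.7361+5.3431i, 0.2639-1.9879i] + 3·[-7, -3.1180-0.0858i, -0.8820+6.5186i, -0.8820-6.5186i, -3.1180+0.0858i]

Computing element-wise:
Z[0] = 4·(-5) + 3·(-7) = -41
Z[1] = 4·(0.2639+1.9879i) + 3·(-3.1180-0.0858i) = -8.2984+7.6942i
Z[2] = 4·(4.7361-5.3431i) + 3·(-0.8820+6.5186i) = 16.2984-1.8166i
Z[3] = 4·(4.7361+5.3431i) + 3·(-0.8820-6.5186i) = 16.2984+1.8166i
Z[4] = 4·(0.2639-1.9879i) + 3·(-3.1180+0.0858i) = -8.2984-7.6942i

DFT(4x + 3y) = 4·X + 3·Y = [-41, -8.2984+7.6942i, 16.2984-1.8166i, 16.2984+1.8166i, -8.2984-7.6942i]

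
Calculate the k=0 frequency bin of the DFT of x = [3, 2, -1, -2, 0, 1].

X[0] = Σ(n=0 to 5) x[n] · ω_6^0 = Σ x[n]
= (3) + (2) + (-1) + (-2) + (0) + (1)

X[0] = 3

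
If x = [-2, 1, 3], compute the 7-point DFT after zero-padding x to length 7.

Original 3-point DFT: [2, -4.0000+1.7321i, -4.0000-1.7321i]
Zero-padded 7-point DFT provides frequency interpolation.

DFT_7([x, 0, ...]) = [2, -2.0441-3.7066i, -4.9254+0.3267i, -1.0305+1.9116i, -1.0305-1.9116i, -4.9254-0.3267i, -2.0441+3.7066i]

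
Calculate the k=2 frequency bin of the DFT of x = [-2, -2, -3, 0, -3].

X[2] = Σ(n=0 to 4) x[n] · ω_5^(2n) where ω_5 = e^(-2πi/5)
= (-2)·ω_5^0 + (-2)·ω_5^2 + (-3)·ω_5^4 + (0)·ω_5^6 + (-3)·ω_5^8

X[2] = 1.1180-3.4410i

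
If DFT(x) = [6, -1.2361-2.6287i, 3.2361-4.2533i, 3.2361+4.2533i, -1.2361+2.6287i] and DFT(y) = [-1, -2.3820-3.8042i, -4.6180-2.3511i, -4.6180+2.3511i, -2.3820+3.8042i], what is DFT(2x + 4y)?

By linearity: DFT(2x + 4y) = 2·DFT(x) + 4·DFT(y)
= 2·[6, -1.2361-2.6287i, 3.2361-4.2533i, 3.2361+4.2533i, -1.2361+2.6287i] + 4·[-1, -2.3820-3.8042i, -4.6180-2.3511i, -4.6180+2.3511i, -2.3820+3.8042i]

Computing element-wise:
Z[0] = 2·(6) + 4·(-1) = 8
Z[1] = 2·(-1.2361-2.6287i) + 4·(-2.3820-3.8042i) = -12.0002-20.4742i
Z[2] = 2·(3.2361-4.2533i) + 4·(-4.6180-2.3511i) = -11.9998-17.9110i
Z[3] = 2·(3.2361+4.2533i) + 4·(-4.6180+2.3511i) = -11.9998+17.9110i
Z[4] = 2·(-1.2361+2.6287i) + 4·(-2.3820+3.8042i) = -12.0002+20.4742i

DFT(2x + 4y) = 2·X + 4·Y = [8, -12.0002-20.4742i, -11.9998-17.9110i, -11.9998+17.9110i, -12.0002+20.4742i]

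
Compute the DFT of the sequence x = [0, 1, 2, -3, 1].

X[k] = Σ(n=0 to 4) x[n] · ω_5^(nk)
where ω_5 = e^(-2πi/5)

Computing each X[k]:
X[0] = 1
X[1] = 1.4271-2.9389i
X[2] = -1.9271+4.7553i
X[3] = -1.9271-4.7553i
X[4] = 1.4271+2.9389i

X = [1, 1.4271-2.9389i, -1.9271+4.7553i, -1.9271-4.7553i, 1.4271+2.9389i]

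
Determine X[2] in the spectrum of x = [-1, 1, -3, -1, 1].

X[2] = Σ(n=0 to 4) x[n] · ω_5^(2n) where ω_5 = e^(-2πi/5)
= (-1)·ω_5^0 + (1)·ω_5^2 + (-3)·ω_5^4 + (-1)·ω_5^6 + (1)·ω_5^8

X[2] = -3.8541-1.9021i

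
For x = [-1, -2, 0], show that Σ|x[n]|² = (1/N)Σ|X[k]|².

Time domain:
Σ|x[n]|² = |-1|² + |-2|² + |0|² = 5.0000

Frequency domain:
(1/3)Σ|X[k]|² = (1/3)(|-3|² + |1.7321i|² + |-1.7321i|²) = (1/3)·15.0000 = 5.0000

Both sides agree, confirming Parseval's theorem.

Σ|x[n]|² = (1/N)Σ|X[k]|² = 5.0000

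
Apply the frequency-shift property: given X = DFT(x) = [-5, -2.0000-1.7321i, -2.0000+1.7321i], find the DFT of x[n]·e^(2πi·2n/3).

Modulation property: DFT(ω_3^(-2n)·x[n]) = X[(k-2) mod 3], so circularly shift X by 2 positions.

X[k-2] = [-2.0000-1.7321i, -2.0000+1.7321i, -5]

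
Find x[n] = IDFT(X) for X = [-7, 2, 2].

x[n] = (1/3) Σ(k=0 to 2) X[k] · e^(2πikn/3)

Computing each x[n]:
x[0] = -1
x[1] = -3
x[2] = -3

x = [-1, -3, -3]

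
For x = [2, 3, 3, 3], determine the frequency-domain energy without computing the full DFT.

Parseval: Σ|x[n]|² = (1/N)Σ|X[k]|², so Σ|X[k]|² = N·Σ|x[n]|² = 4·31.0000

Σ|X[k]|² = N·Σ|x[n]|² = 4·31.0000 = 124.0000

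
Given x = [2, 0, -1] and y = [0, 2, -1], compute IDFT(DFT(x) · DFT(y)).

(x ⊛ y)[n] = Σ(m=0 to 2) x[m] · y[(n-m) mod 3]

Computing each output sample:
(x ⊛ y)[0] = -2
(x ⊛ y)[1] = 5
(x ⊛ y)[2] = -2

x ⊛ y = [-2, 5, -2]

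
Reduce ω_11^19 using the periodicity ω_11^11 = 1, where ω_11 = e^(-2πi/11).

Since ω_11^11 = 1, powers reduce modulo 11.
19 mod 11 = 8
So ω_11^19 = ω_11^8 = e^(-2πi·8/11)

ω_11^19 = ω_11^8 = -0.1423+0.9898i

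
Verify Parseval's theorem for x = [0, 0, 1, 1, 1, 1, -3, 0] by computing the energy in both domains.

Time domain:
Σ|x[n]|² = |0|² + |0|² + |1|² + |1|² + |1|² + |1|² + |-3|² + |0|² = 13.0000

Frequency domain:
(1/8)Σ|X[k]|² = (1/8)(|1|² + |-2.4142-4.0000i|² + |3|² + |0.4142+4.0000i|² + |-3|² + |0.4142-4.0000i|² + |3|² + |-2.4142+4.0000i|²) = (1/8)·104.0000 = 13.0000

Both sides agree, confirming Parseval's theorem.

Σ|x[n]|² = (1/N)Σ|X[k]|² = 13.0000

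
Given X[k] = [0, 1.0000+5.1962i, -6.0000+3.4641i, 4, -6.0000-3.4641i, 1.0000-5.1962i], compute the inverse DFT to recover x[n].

x[n] = (1/6) Σ(k=0 to 5) X[k] · e^(2πikn/6)

Computing each x[n]:
x[0] = -1
x[1] = -2
x[2] = 1
x[3] = -3
x[4] = 2
x[5] = 3

x = [-1, -2, 1, -3, 2, 3]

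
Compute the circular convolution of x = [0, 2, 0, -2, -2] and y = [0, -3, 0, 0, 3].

(x ⊛ y)[n] = Σ(m=0 to 4) x[m] · y[(n-m) mod 5]

Computing each output sample:
(x ⊛ y)[0] = 12
(x ⊛ y)[1] = 0
(x ⊛ y)[2] = -12
(x ⊛ y)[3] = -6
(x ⊛ y)[4] = 6

x ⊛ y = [12, 0, -12, -6, 6]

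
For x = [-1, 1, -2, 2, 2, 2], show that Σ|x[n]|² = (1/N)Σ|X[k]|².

Time domain:
Σ|x[n]|² = |-1|² + |1|² + |-2|² + |2|² + |2|² + |2|² = 18.0000

Frequency domain:
(1/6)Σ|X[k]|² = (1/6)(|4|² + |-1.5000+4.3301i|² + |-0.5000-2.5981i|² + |-6|² + |-0.5000+2.5981i|² + |-1.5000-4.3301i|²) = (1/6)·108.0000 = 18.0000

Both sides agree, confirming Parseval's theorem.

Σ|x[n]|² = (1/N)Σ|X[k]|² = 18.0000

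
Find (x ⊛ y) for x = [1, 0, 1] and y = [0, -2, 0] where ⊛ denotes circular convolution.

(x ⊛ y)[n] = Σ(m=0 to 2) x[m] · y[(n-m) mod 3]

Computing each output sample:
(x ⊛ y)[0] = -2
(x ⊛ y)[1] = -2
(x ⊛ y)[2] = 0

x ⊛ y = [-2, -2, 0]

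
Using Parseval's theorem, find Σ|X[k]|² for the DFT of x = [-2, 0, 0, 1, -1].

Parseval: Σ|x[n]|² = (1/N)Σ|X[k]|², so Σ|X[k]|² = N·Σ|x[n]|² = 5·6.0000

Σ|X[k]|² = N·Σ|x[n]|² = 5·6.0000 = 30.0000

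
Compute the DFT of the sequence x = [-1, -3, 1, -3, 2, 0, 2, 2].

X[k] = Σ(n=0 to 7) x[n] · ω_8^(nk)
where ω_8 = e^(-2πi/8)

Computing each X[k]:
X[0] = 0
X[1] = -1.5858+6.6569i
X[2] = -2+2i
X[3] = -4.4142+4.6569i
X[4] = 8
X[5] = -4.4142-4.6569i
X[6] = -2-2i
X[7] = -1.5858-6.6569i

X = [0, -1.5858+6.6569i, -2+2i, -4.4142+4.6569i, 8, -4.4142-4.6569i, -2-2i, -1.5858-6.6569i]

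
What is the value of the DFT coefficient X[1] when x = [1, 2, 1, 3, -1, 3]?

X[1] = Σ(n=0 to 5) x[n] · ω_6^(1n) where ω_6 = e^(-2πi/6)
= (1)·ω_6^0 + (2)·ω_6^1 + (1)·ω_6^2 + (3)·ω_6^3 + (-1)·ω_6^4 + (3)·ω_6^5

X[1] = 0.5000-0.8660i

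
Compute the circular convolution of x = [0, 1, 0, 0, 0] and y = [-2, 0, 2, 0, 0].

(x ⊛ y)[n] = Σ(m=0 to 4) x[m] · y[(n-m) mod 5]

Computing each output sample:
(x ⊛ y)[0] = 0
(x ⊛ y)[1] = -2
(x ⊛ y)[2] = 0
(x ⊛ y)[3] = 2
(x ⊛ y)[4] = 0

x ⊛ y = [0, -2, 0, 2, 0]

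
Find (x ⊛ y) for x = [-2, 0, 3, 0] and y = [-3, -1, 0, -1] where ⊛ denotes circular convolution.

(x ⊛ y)[n] = Σ(m=0 to 3) x[m] · y[(n-m) mod 4]

Computing each output sample:
(x ⊛ y)[0] = 6
(x ⊛ y)[1] = -1
(x ⊛ y)[2] = -9
(x ⊛ y)[3] = -1

x ⊛ y = [6, -1, -9, -1]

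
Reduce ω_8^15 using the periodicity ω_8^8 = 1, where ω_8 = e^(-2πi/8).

Since ω_8^8 = 1, powers reduce modulo 8.
15 mod 8 = 7
So ω_8^15 = ω_8^7 = e^(-2πi·7/8)

ω_8^15 = ω_8^7 = 0.7071+0.7071i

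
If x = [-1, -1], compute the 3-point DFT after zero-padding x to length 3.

Original 2-point DFT: [-2, 0]
Zero-padded 3-point DFT provides frequency interpolation.

DFT_3([x, 0, ...]) = [-2, -0.5000+0.8660i, -0.5000-0.8660i]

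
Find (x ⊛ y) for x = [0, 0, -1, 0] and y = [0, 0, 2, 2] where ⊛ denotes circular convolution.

(x ⊛ y)[n] = Σ(m=0 to 3) x[m] · y[(n-m) mod 4]

Computing each output sample:
(x ⊛ y)[0] = -2
(x ⊛ y)[1] = -2
(x ⊛ y)[2] = 0
(x ⊛ y)[3] = 0

x ⊛ y = [-2, -2, 0, 0]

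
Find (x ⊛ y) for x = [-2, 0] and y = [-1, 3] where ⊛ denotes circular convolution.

(x ⊛ y)[n] = Σ(m=0 to 1) x[m] · y[(n-m) mod 2]

Computing each output sample:
(x ⊛ y)[0] = 2
(x ⊛ y)[1] = -6

x ⊛ y = [2, -6]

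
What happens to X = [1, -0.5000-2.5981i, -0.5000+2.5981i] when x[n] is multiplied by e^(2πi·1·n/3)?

Modulation property: DFT(ω_3^(-1n)·x[n]) = X[(k-1) mod 3], so circularly shift X by 1 positions.

X[k-1] = [-0.5000+2.5981i, 1, -0.5000-2.5981i]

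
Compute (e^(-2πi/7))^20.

Since ω_7^7 = 1, powers reduce modulo 7.
20 mod 7 = 6
So ω_7^20 = ω_7^6 = e^(-2πi·6/7)

ω_7^20 = ω_7^6 = 0.6235+0.7818i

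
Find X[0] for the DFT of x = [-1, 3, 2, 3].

X[0] = Σ(n=0 to 3) x[n] · ω_4^0 = Σ x[n]
= (-1) + (3) + (2) + (3)

X[0] = 7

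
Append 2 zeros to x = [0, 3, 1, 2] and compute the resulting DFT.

Original 4-point DFT: [6, -1-1i, -4, -1+1i]
Zero-padded 6-point DFT provides frequency interpolation.

DFT_6([x, 0, ...]) = [6, -1.0000-3.4641i, -1.7321i, -4, 1.7321i, -1.0000+3.4641i]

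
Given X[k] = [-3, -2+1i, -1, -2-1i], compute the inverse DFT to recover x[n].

x[n] = (1/4) Σ(k=0 to 3) X[k] · e^(2πikn/4)

Computing each x[n]:
x[0] = -2
x[1] = -1
x[2] = 0
x[3] = 0

x = [-2, -1, 0, 0]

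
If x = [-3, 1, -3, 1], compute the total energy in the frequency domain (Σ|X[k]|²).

Parseval: Σ|x[n]|² = (1/N)Σ|X[k]|², so Σ|X[k]|² = N·Σ|x[n]|² = 4·20.0000

Σ|X[k]|² = N·Σ|x[n]|² = 4·20.0000 = 80.0000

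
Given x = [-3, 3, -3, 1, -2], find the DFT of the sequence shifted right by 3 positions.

Time shift by 3: X_shifted[k] = ω_5^(3k) · X[k]
Shifted x = [-3, 1, -2, -3, 3]

DFT(x[n-3]) = [-4, 2.2812+1.3143i, -7.7812+2.1266i, -7.7812-2.1266i, 2.2812-1.3143i]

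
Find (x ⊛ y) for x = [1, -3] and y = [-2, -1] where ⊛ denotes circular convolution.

(x ⊛ y)[n] = Σ(m=0 to 1) x[m] · y[(n-m) mod 2]

Computing each output sample:
(x ⊛ y)[0] = 1
(x ⊛ y)[1] = 5

x ⊛ y = [1, 5]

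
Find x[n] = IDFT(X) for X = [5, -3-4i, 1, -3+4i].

x[n] = (1/4) Σ(k=0 to 3) X[k] · e^(2πikn/4)

Computing each x[n]:
x[0] = 0
x[1] = 3
x[2] = 3
x[3] = -1

x = [0, 3, 3, -1]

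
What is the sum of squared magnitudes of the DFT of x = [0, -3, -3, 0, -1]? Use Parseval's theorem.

Parseval: Σ|x[n]|² = (1/N)Σ|X[k]|², so Σ|X[k]|² = N·Σ|x[n]|² = 5·19.0000

Σ|X[k]|² = N·Σ|x[n]|² = 5·19.0000 = 95.0000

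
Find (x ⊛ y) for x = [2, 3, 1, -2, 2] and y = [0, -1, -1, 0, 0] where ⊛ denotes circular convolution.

(x ⊛ y)[n] = Σ(m=0 to 4) x[m] · y[(n-m) mod 5]

Computing each output sample:
(x ⊛ y)[0] = 0
(x ⊛ y)[1] = -4
(x ⊛ y)[2] = -5
(x ⊛ y)[3] = -4
(x ⊛ y)[4] = 1

x ⊛ y = [0, -4, -5, -4, 1]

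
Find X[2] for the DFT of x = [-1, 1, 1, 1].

X[2] = Σ(n=0 to 3) x[n] · ω_4^(2n) where ω_4 = e^(-2πi/4)
= (-1)·ω_4^0 + (1)·ω_4^2 + (1)·ω_4^4 + (1)·ω_4^6

X[2] = -2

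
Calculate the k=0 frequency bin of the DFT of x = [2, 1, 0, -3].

X[0] = Σ(n=0 to 3) x[n] · ω_4^0 = Σ x[n]
= (2) + (1) + (0) + (-3)

X[0] = 0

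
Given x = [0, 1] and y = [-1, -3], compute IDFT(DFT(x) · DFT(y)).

(x ⊛ y)[n] = Σ(m=0 to 1) x[m] · y[(n-m) mod 2]

Computing each output sample:
(x ⊛ y)[0] = -3
(x ⊛ y)[1] = -1

x ⊛ y = [-3, -1]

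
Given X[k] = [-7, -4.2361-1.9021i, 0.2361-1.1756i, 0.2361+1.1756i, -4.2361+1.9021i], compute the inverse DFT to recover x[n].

x[n] = (1/5) Σ(k=0 to 4) X[k] · e^(2πikn/5)

Computing each x[n]:
x[0] = -3
x[1] = -1
x[2] = 0
x[3] = 0
x[4] = -3

x = [-3, -1, 0, 0, -3]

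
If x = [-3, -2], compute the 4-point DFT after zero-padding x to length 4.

Original 2-point DFT: [-5, -1]
Zero-padded 4-point DFT provides frequency interpolation.

DFT_4([x, 0, ...]) = [-5, -3+2i, -1, -3-2i]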